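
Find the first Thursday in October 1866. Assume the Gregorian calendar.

October 1, 1866 is a Monday.
The first Thursday is therefore October 4 (3 days later).

October 4, 1866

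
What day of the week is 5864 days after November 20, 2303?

Wednesday

First find the weekday of Nov 20, 2303. Doomsday rule: the anchor day for the 2300s is Wednesday. For year 03: 3÷12 = 0 r 3, and 3÷4 = 0, so 0+3+0 = 3.
Wednesday + 3 ≡ Saturday — that's 2303's doomsday.
In November the doomsday date is Nov 7.
Nov 20 is 13 days after Nov 7; 13 mod 7 = 6, so Saturday + 6 = Friday.
5864 mod 7 = 5, so 5864 days after a Friday is Friday + 5 = Wednesday.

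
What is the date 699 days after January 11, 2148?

+366 (one year; includes Feb 29, 2148) → Jan 11, 2149 (333 left).
Jan has 31 days: +21 → Feb 1, 2149 (312 left).
Feb has 28 days: +28 → Mar 1, 2149 (284 left).
Mar has 31 days: +31 → Apr 1, 2149 (253 left).
Apr has 30 days: +30 → May 1, 2149 (223 left).
May has 31 days: +31 → Jun 1, 2149 (192 left).
Jun has 30 days: +30 → Jul 1, 2149 (162 left).
Jul has 31 days: +31 → Aug 1, 2149 (131 left).
Aug has 31 days: +31 → Sep 1, 2149 (100 left).
Sep has 30 days: +30 → Oct 1, 2149 (70 left).
Oct has 31 days: +31 → Nov 1, 2149 (39 left).
Nov has 30 days: +30 → Dec 1, 2149 (9 left).
+9 → Dec 10, 2149.

December 10, 2149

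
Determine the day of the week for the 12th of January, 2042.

Doomsday rule: the anchor day for the 2000s is Tuesday. For year 42: 42÷12 = 3 r 6, and 6÷4 = 1, so 3+6+1 = 10.
Tuesday + 10 ≡ Friday — that's 2042's doomsday.
In January the doomsday date is Jan 3 (2042 is not a leap year).
Jan 12 is 9 days after Jan 3; 9 mod 7 = 2, so Friday + 2 = Sunday.

Sunday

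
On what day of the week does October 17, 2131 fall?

Wednesday

January 1, 2131 is a Monday.
Jan 1, 2131 → Feb 1, 2131: 31 days (January has 31).
Feb 1, 2131 → Mar 1, 2131: 28 days (February has 28).
Mar 1, 2131 → Apr 1, 2131: 31 days (March has 31).
Apr 1, 2131 → May 1, 2131: 30 days (April has 30).
May 1, 2131 → Jun 1, 2131: 31 days (May has 31).
Jun 1, 2131 → Jul 1, 2131: 30 days (June has 30).
Jul 1, 2131 → Aug 1, 2131: 31 days (July has 31).
Aug 1, 2131 → Sep 1, 2131: 31 days (August has 31).
Sep 1, 2131 → Oct 1, 2131: 30 days (September has 30).
Oct 1, 2131 → Oct 17, 2131: 16 days.
Total: 289 days.
289 mod 7 = 2, so Monday + 2 = Wednesday.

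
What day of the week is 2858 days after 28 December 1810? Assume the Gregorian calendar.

Sunday

First find the weekday of Dec 28, 1810. Doomsday rule: the anchor day for the 1800s is Friday. For year 10: 10÷12 = 0 r 10, and 10÷4 = 2, so 0+10+2 = 12.
Friday + 12 ≡ Wednesday — that's 1810's doomsday.
In December the doomsday date is Dec 12.
Dec 28 is 16 days after Dec 12; 16 mod 7 = 2, so Wednesday + 2 = Friday.
2858 mod 7 = 2, so 2858 days after a Friday is Friday + 2 = Sunday.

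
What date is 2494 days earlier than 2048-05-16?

−366 (one year; includes Feb 29, 2048) → May 16, 2047 (2128 left).
−365 (one year) → May 16, 2046 (1763 left).
−365 (one year) → May 16, 2045 (1398 left).
−365 (one year) → May 16, 2044 (1033 left).
−366 (one year; includes Feb 29, 2044) → May 16, 2043 (667 left).
−365 (one year) → May 16, 2042 (302 left).
−16 → Apr 30, 2042 (end of Apr, 30 days; 286 left).
−30 → Mar 31, 2042 (end of Mar, 31 days; 256 left).
−31 → Feb 28, 2042 (end of Feb, 28 days; 225 left).
−28 → Jan 31, 2042 (end of Jan, 31 days; 197 left).
−31 → Dec 31, 2041 (end of Dec, 31 days; 166 left).
−31 → Nov 30, 2041 (end of Nov, 30 days; 135 left).
−30 → Oct 31, 2041 (end of Oct, 31 days; 105 left).
−31 → Sep 30, 2041 (end of Sep, 30 days; 74 left).
−30 → Aug 31, 2041 (end of Aug, 31 days; 44 left).
−31 → Jul 31, 2041 (end of Jul, 31 days; 13 left).
−13 → Jul 18, 2041.

July 18, 2041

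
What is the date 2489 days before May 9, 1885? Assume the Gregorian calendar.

−365 (one year) → May 9, 1884 (2124 left).
−366 (one year; includes Feb 29, 1884) → May 9, 1883 (1758 left).
−365 (one year) → May 9, 1882 (1393 left).
−365 (one year) → May 9, 1881 (1028 left).
−365 (one year) → May 9, 1880 (663 left).
−366 (one year; includes Feb 29, 1880) → May 9, 1879 (297 left).
−9 → Apr 30, 1879 (end of Apr, 30 days; 288 left).
−30 → Mar 31, 1879 (end of Mar, 31 days; 258 left).
−31 → Feb 28, 1879 (end of Feb, 28 days; 227 left).
−28 → Jan 31, 1879 (end of Jan, 31 days; 199 left).
−31 → Dec 31, 1878 (end of Dec, 31 days; 168 left).
−31 → Nov 30, 1878 (end of Nov, 30 days; 137 left).
−30 → Oct 31, 1878 (end of Oct, 31 days; 107 left).
−31 → Sep 30, 1878 (end of Sep, 30 days; 76 left).
−30 → Aug 31, 1878 (end of Aug, 31 days; 46 left).
−31 → Jul 31, 1878 (end of Jul, 31 days; 15 left).
−15 → Jul 16, 1878.

July 16, 1878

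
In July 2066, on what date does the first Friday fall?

July 2, 2066

July 1, 2066 is a Thursday.
The first Friday is therefore July 2 (1 days later).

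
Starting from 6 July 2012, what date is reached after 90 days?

October 4, 2012

Jul has 31 days: +26 → Aug 1, 2012 (64 left).
Aug has 31 days: +31 → Sep 1, 2012 (33 left).
Sep has 30 days: +30 → Oct 1, 2012 (3 left).
+3 → Oct 4, 2012.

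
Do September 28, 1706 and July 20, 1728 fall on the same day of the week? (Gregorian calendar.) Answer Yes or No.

From Sep 28, 1706 to Jul 20, 1728 is 7966 days.
7966 mod 7 = 0, so they are the same weekday.
(Sep 28, 1706 is a Tuesday; Jul 20, 1728 is a Tuesday.)

Yes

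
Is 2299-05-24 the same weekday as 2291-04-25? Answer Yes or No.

From Apr 25, 2291 to May 24, 2299 is 2951 days.
2951 mod 7 = 4, so they are different weekdays.
(Apr 25, 2291 is a Saturday; May 24, 2299 is a Wednesday.)

No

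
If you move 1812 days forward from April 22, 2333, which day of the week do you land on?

Friday

First find the weekday of Apr 22, 2333. Doomsday rule: the anchor day for the 2300s is Wednesday. For year 33: 33÷12 = 2 r 9, and 9÷4 = 2, so 2+9+2 = 13.
Wednesday + 13 ≡ Tuesday — that's 2333's doomsday.
In April the doomsday date is Apr 4.
Apr 22 is 18 days after Apr 4; 18 mod 7 = 4, so Tuesday + 4 = Saturday.
1812 mod 7 = 6, so 1812 days after a Saturday is Saturday + 6 = Friday.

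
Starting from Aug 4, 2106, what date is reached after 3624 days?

+365 (one year) → Aug 4, 2107 (3259 left).
+366 (one year; includes Feb 29, 2108) → Aug 4, 2108 (2893 left).
+365 (one year) → Aug 4, 2109 (2528 left).
+365 (one year) → Aug 4, 2110 (2163 left).
+365 (one year) → Aug 4, 2111 (1798 left).
+366 (one year; includes Feb 29, 2112) → Aug 4, 2112 (1432 left).
+365 (one year) → Aug 4, 2113 (1067 left).
+365 (one year) → Aug 4, 2114 (702 left).
+365 (one year) → Aug 4, 2115 (337 left).
Aug has 31 days: +28 → Sep 1, 2115 (309 left).
Sep has 30 days: +30 → Oct 1, 2115 (279 left).
Oct has 31 days: +31 → Nov 1, 2115 (248 left).
Nov has 30 days: +30 → Dec 1, 2115 (218 left).
Dec has 31 days: +31 → Jan 1, 2116 (187 left).
Jan has 31 days: +31 → Feb 1, 2116 (156 left).
Feb has 29 days: +29 → Mar 1, 2116 (127 left).
Mar has 31 days: +31 → Apr 1, 2116 (96 left).
Apr has 30 days: +30 → May 1, 2116 (66 left).
May has 31 days: +31 → Jun 1, 2116 (35 left).
Jun has 30 days: +30 → Jul 1, 2116 (5 left).
+5 → Jul 6, 2116.

July 6, 2116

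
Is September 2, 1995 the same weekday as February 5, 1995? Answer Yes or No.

No

From Feb 5, 1995 to Sep 2, 1995 is 209 days.
209 mod 7 = 6, so they are different weekdays.
(Feb 5, 1995 is a Sunday; Sep 2, 1995 is a Saturday.)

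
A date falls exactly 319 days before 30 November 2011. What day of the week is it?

Saturday

Nov 30, 2011 is a Wednesday.
319 mod 7 = 4, so 319 days before a Wednesday is Wednesday − 4 = Saturday.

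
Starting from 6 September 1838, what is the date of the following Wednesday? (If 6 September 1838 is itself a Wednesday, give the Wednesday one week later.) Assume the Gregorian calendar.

September 12, 1838

Sep 6, 1838 is a Thursday.
From Thursday to the next Wednesday is 6 days.
Sep 6, 1838 + 6 = Sep 12, 1838.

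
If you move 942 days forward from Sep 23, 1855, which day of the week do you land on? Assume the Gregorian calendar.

Thursday

First find the weekday of Sep 23, 1855. Doomsday rule: the anchor day for the 1800s is Friday. For year 55: 55÷12 = 4 r 7, and 7÷4 = 1, so 4+7+1 = 12.
Friday + 12 ≡ Wednesday — that's 1855's doomsday.
In September the doomsday date is Sep 5.
Sep 23 is 18 days after Sep 5; 18 mod 7 = 4, so Wednesday + 4 = Sunday.
942 mod 7 = 4, so 942 days after a Sunday is Sunday + 4 = Thursday.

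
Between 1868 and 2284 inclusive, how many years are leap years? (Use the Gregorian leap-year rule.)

Multiples of 4 in [1868,2284]: 105.
Of those, multiples of 100: 4 (not leap unless ÷400).
Multiples of 400: 1.
Leap years = 105 − 4 + 1 = 102.

102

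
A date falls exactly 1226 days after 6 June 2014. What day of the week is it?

First find the weekday of Jun 6, 2014. Doomsday rule: the anchor day for the 2000s is Tuesday. For year 14: 14÷12 = 1 r 2, and 2÷4 = 0, so 1+2+0 = 3.
Tuesday + 3 ≡ Friday — that's 2014's doomsday.
In June the doomsday date is Jun 6.
Jun 6 is the doomsday itself: Friday.
1226 mod 7 = 1, so 1226 days after a Friday is Friday + 1 = Saturday.

Saturday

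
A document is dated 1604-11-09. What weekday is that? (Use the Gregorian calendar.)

Doomsday rule: the anchor day for the 1600s is Tuesday. For year 04: 4÷12 = 0 r 4, and 4÷4 = 1, so 0+4+1 = 5.
Tuesday + 5 ≡ Sunday — that's 1604's doomsday.
In November the doomsday date is Nov 7.
Nov 9 is 2 days after Nov 7; 2 mod 7 = 2, so Sunday + 2 = Tuesday.

Tuesday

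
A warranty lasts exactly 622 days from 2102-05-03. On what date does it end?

+365 (one year) → May 3, 2103 (257 left).
May has 31 days: +29 → Jun 1, 2103 (228 left).
Jun has 30 days: +30 → Jul 1, 2103 (198 left).
Jul has 31 days: +31 → Aug 1, 2103 (167 left).
Aug has 31 days: +31 → Sep 1, 2103 (136 left).
Sep has 30 days: +30 → Oct 1, 2103 (106 left).
Oct has 31 days: +31 → Nov 1, 2103 (75 left).
Nov has 30 days: +30 → Dec 1, 2103 (45 left).
Dec has 31 days: +31 → Jan 1, 2104 (14 left).
+14 → Jan 15, 2104.

January 15, 2104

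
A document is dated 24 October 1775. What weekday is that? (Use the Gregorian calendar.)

Tuesday

Doomsday rule: the anchor day for the 1700s is Sunday. For year 75: 75÷12 = 6 r 3, and 3÷4 = 0, so 6+3+0 = 9.
Sunday + 9 ≡ Tuesday — that's 1775's doomsday.
In October the doomsday date is Oct 10.
Oct 24 is 14 days after Oct 10; 14 mod 7 = 0, so Tuesday + 0 = Tuesday.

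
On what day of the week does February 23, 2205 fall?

Saturday

Doomsday rule: the anchor day for the 2200s is Friday. For year 05: 5÷12 = 0 r 5, and 5÷4 = 1, so 0+5+1 = 6.
Friday + 6 ≡ Thursday — that's 2205's doomsday.
In February the doomsday date is Feb 28 (2205 is not a leap year).
Feb 23 is 5 days before Feb 28; 5 mod 7 = 5, so Thursday − 5 = Saturday.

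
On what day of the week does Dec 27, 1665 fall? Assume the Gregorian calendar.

Doomsday rule: the anchor day for the 1600s is Tuesday. For year 65: 65÷12 = 5 r 5, and 5÷4 = 1, so 5+5+1 = 11.
Tuesday + 11 ≡ Saturday — that's 1665's doomsday.
In December the doomsday date is Dec 12.
Dec 27 is 15 days after Dec 12; 15 mod 7 = 1, so Saturday + 1 = Sunday.

Sunday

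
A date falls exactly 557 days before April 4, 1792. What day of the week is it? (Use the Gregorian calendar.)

Saturday

First find the weekday of Apr 4, 1792. Doomsday rule: the anchor day for the 1700s is Sunday. For year 92: 92÷12 = 7 r 8, and 8÷4 = 2, so 7+8+2 = 17.
Sunday + 17 ≡ Wednesday — that's 1792's doomsday.
In April the doomsday date is Apr 4.
Apr 4 is the doomsday itself: Wednesday.
557 mod 7 = 4, so 557 days before a Wednesday is Wednesday − 4 = Saturday.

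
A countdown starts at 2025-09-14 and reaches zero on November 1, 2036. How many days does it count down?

Sep 14, 2025 → Sep 14, 2026: 365 days.
Sep 14, 2026 → Sep 14, 2027: 365 days.
Sep 14, 2027 → Sep 14, 2028: 366 days (Feb 29, 2028 is in that span).
Sep 14, 2028 → Sep 14, 2029: 365 days.
Sep 14, 2029 → Sep 14, 2030: 365 days.
Sep 14, 2030 → Sep 14, 2031: 365 days.
Sep 14, 2031 → Sep 14, 2032: 366 days (Feb 29, 2032 is in that span).
Sep 14, 2032 → Sep 14, 2033: 365 days.
Sep 14, 2033 → Sep 14, 2034: 365 days.
Sep 14, 2034 → Sep 14, 2035: 365 days.
Sep 14, 2035 → Sep 14, 2036: 366 days (Feb 29, 2036 is in that span).
Sep 14, 2036 → Oct 14, 2036: 30 days (September has 30).
Oct 14, 2036 → Nov 1, 2036: 18 days.
Total: 4066 days.

4066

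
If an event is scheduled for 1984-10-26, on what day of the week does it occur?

Friday

January 1, 1984 is a Sunday.
Jan 1, 1984 → Feb 1, 1984: 31 days (January has 31).
Feb 1, 1984 → Mar 1, 1984: 29 days (February has 29).
Mar 1, 1984 → Apr 1, 1984: 31 days (March has 31).
Apr 1, 1984 → May 1, 1984: 30 days (April has 30).
May 1, 1984 → Jun 1, 1984: 31 days (May has 31).
Jun 1, 1984 → Jul 1, 1984: 30 days (June has 30).
Jul 1, 1984 → Aug 1, 1984: 31 days (July has 31).
Aug 1, 1984 → Sep 1, 1984: 31 days (August has 31).
Sep 1, 1984 → Oct 1, 1984: 30 days (September has 30).
Oct 1, 1984 → Oct 26, 1984: 25 days.
Total: 299 days.
299 mod 7 = 5, so Sunday + 5 = Friday.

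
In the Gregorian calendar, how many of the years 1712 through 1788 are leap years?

20

Multiples of 4 in [1712,1788]: 20.
Of those, multiples of 100: 0 (not leap unless ÷400).
Multiples of 400: 0.
Leap years = 20 − 0 + 0 = 20.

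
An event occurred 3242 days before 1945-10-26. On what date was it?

December 10, 1936

−365 (one year) → Oct 26, 1944 (2877 left).
−366 (one year; includes Feb 29, 1944) → Oct 26, 1943 (2511 left).
−365 (one year) → Oct 26, 1942 (2146 left).
−365 (one year) → Oct 26, 1941 (1781 left).
−365 (one year) → Oct 26, 1940 (1416 left).
−366 (one year; includes Feb 29, 1940) → Oct 26, 1939 (1050 left).
−365 (one year) → Oct 26, 1938 (685 left).
−365 (one year) → Oct 26, 1937 (320 left).
−26 → Sep 30, 1937 (end of Sep, 30 days; 294 left).
−30 → Aug 31, 1937 (end of Aug, 31 days; 264 left).
−31 → Jul 31, 1937 (end of Jul, 31 days; 233 left).
−31 → Jun 30, 1937 (end of Jun, 30 days; 202 left).
−30 → May 31, 1937 (end of May, 31 days; 172 left).
−31 → Apr 30, 1937 (end of Apr, 30 days; 141 left).
−30 → Mar 31, 1937 (end of Mar, 31 days; 111 left).
−31 → Feb 28, 1937 (end of Feb, 28 days; 80 left).
−28 → Jan 31, 1937 (end of Jan, 31 days; 52 left).
−31 → Dec 31, 1936 (end of Dec, 31 days; 21 left).
−21 → Dec 10, 1936.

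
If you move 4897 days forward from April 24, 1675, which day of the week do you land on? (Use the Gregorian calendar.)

First find the weekday of Apr 24, 1675. Doomsday rule: the anchor day for the 1600s is Tuesday. For year 75: 75÷12 = 6 r 3, and 3÷4 = 0, so 6+3+0 = 9.
Tuesday + 9 ≡ Thursday — that's 1675's doomsday.
In April the doomsday date is Apr 4.
Apr 24 is 20 days after Apr 4; 20 mod 7 = 6, so Thursday + 6 = Wednesday.
4897 mod 7 = 4, so 4897 days after a Wednesday is Wednesday + 4 = Sunday.

Sunday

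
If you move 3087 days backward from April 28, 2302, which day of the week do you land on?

Apr 28, 2302 is a Monday.
3087 mod 7 = 0, so 3087 days before a Monday is Monday − 0 = Monday.

Monday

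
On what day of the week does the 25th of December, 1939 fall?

Doomsday rule: the anchor day for the 1900s is Wednesday. For year 39: 39÷12 = 3 r 3, and 3÷4 = 0, so 3+3+0 = 6.
Wednesday + 6 ≡ Tuesday — that's 1939's doomsday.
In December the doomsday date is Dec 12.
Dec 25 is 13 days after Dec 12; 13 mod 7 = 6, so Tuesday + 6 = Monday.

Monday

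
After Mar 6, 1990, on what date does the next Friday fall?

Mar 6, 1990 is a Tuesday.
From Tuesday to the next Friday is 3 days.
Mar 6, 1990 + 3 = Mar 9, 1990.

March 9, 1990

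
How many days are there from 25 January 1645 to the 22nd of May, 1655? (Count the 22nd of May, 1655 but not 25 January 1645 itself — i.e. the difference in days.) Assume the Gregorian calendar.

3769

Jan 25, 1645 → Jan 25, 1646: 365 days.
Jan 25, 1646 → Jan 25, 1647: 365 days.
Jan 25, 1647 → Jan 25, 1648: 365 days.
Jan 25, 1648 → Jan 25, 1649: 366 days (Feb 29, 1648 is in that span).
Jan 25, 1649 → Jan 25, 1650: 365 days.
Jan 25, 1650 → Jan 25, 1651: 365 days.
Jan 25, 1651 → Jan 25, 1652: 365 days.
Jan 25, 1652 → Jan 25, 1653: 366 days (Feb 29, 1652 is in that span).
Jan 25, 1653 → Jan 25, 1654: 365 days.
Jan 25, 1654 → Jan 25, 1655: 365 days.
Jan 25, 1655 → Feb 25, 1655: 31 days (January has 31).
Feb 25, 1655 → Mar 25, 1655: 28 days (February has 28).
Mar 25, 1655 → Apr 25, 1655: 31 days (March has 31).
Apr 25, 1655 → May 22, 1655: 27 days.
Total: 3769 days.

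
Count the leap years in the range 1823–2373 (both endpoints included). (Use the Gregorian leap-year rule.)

Multiples of 4 in [1823,2373]: 138.
Of those, multiples of 100: 5 (not leap unless ÷400).
Multiples of 400: 1.
Leap years = 138 − 5 + 1 = 134.

134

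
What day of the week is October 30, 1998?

Friday

January 1, 1998 is a Thursday.
Jan 1, 1998 → Feb 1, 1998: 31 days (January has 31).
Feb 1, 1998 → Mar 1, 1998: 28 days (February has 28).
Mar 1, 1998 → Apr 1, 1998: 31 days (March has 31).
Apr 1, 1998 → May 1, 1998: 30 days (April has 30).
May 1, 1998 → Jun 1, 1998: 31 days (May has 31).
Jun 1, 1998 → Jul 1, 1998: 30 days (June has 30).
Jul 1, 1998 → Aug 1, 1998: 31 days (July has 31).
Aug 1, 1998 → Sep 1, 1998: 31 days (August has 31).
Sep 1, 1998 → Oct 1, 1998: 30 days (September has 30).
Oct 1, 1998 → Oct 30, 1998: 29 days.
Total: 302 days.
302 mod 7 = 1, so Thursday + 1 = Friday.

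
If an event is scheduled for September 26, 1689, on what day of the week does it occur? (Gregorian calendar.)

Doomsday rule: the anchor day for the 1600s is Tuesday. For year 89: 89÷12 = 7 r 5, and 5÷4 = 1, so 7+5+1 = 13.
Tuesday + 13 ≡ Monday — that's 1689's doomsday.
In September the doomsday date is Sep 5.
Sep 26 is 21 days after Sep 5; 21 mod 7 = 0, so Monday + 0 = Monday.

Monday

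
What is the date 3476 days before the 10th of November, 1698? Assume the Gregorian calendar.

−365 (one year) → Nov 10, 1697 (3111 left).
−365 (one year) → Nov 10, 1696 (2746 left).
−366 (one year; includes Feb 29, 1696) → Nov 10, 1695 (2380 left).
−365 (one year) → Nov 10, 1694 (2015 left).
−365 (one year) → Nov 10, 1693 (1650 left).
−365 (one year) → Nov 10, 1692 (1285 left).
−366 (one year; includes Feb 29, 1692) → Nov 10, 1691 (919 left).
−365 (one year) → Nov 10, 1690 (554 left).
−365 (one year) → Nov 10, 1689 (189 left).
−10 → Oct 31, 1689 (end of Oct, 31 days; 179 left).
−31 → Sep 30, 1689 (end of Sep, 30 days; 148 left).
−30 → Aug 31, 1689 (end of Aug, 31 days; 118 left).
−31 → Jul 31, 1689 (end of Jul, 31 days; 87 left).
−31 → Jun 30, 1689 (end of Jun, 30 days; 56 left).
−30 → May 31, 1689 (end of May, 31 days; 26 left).
−26 → May 5, 1689.

May 5, 1689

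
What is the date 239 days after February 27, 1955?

October 24, 1955

Feb has 28 days: +2 → Mar 1, 1955 (237 left).
Mar has 31 days: +31 → Apr 1, 1955 (206 left).
Apr has 30 days: +30 → May 1, 1955 (176 left).
May has 31 days: +31 → Jun 1, 1955 (145 left).
Jun has 30 days: +30 → Jul 1, 1955 (115 left).
Jul has 31 days: +31 → Aug 1, 1955 (84 left).
Aug has 31 days: +31 → Sep 1, 1955 (53 left).
Sep has 30 days: +30 → Oct 1, 1955 (23 left).
+23 → Oct 24, 1955.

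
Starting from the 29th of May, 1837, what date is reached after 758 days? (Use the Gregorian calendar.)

+365 (one year) → May 29, 1838 (393 left).
May has 31 days: +3 → Jun 1, 1838 (390 left).
Jun has 30 days: +30 → Jul 1, 1838 (360 left).
Jul has 31 days: +31 → Aug 1, 1838 (329 left).
Aug has 31 days: +31 → Sep 1, 1838 (298 left).
Sep has 30 days: +30 → Oct 1, 1838 (268 left).
Oct has 31 days: +31 → Nov 1, 1838 (237 left).
Nov has 30 days: +30 → Dec 1, 1838 (207 left).
Dec has 31 days: +31 → Jan 1, 1839 (176 left).
Jan has 31 days: +31 → Feb 1, 1839 (145 left).
Feb has 28 days: +28 → Mar 1, 1839 (117 left).
Mar has 31 days: +31 → Apr 1, 1839 (86 left).
Apr has 30 days: +30 → May 1, 1839 (56 left).
May has 31 days: +31 → Jun 1, 1839 (25 left).
+25 → Jun 26, 1839.

June 26, 1839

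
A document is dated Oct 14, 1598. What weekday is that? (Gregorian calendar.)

Wednesday

Doomsday rule: the anchor day for the 1500s is Wednesday. For year 98: 98÷12 = 8 r 2, and 2÷4 = 0, so 8+2+0 = 10.
Wednesday + 10 ≡ Saturday — that's 1598's doomsday.
In October the doomsday date is Oct 10.
Oct 14 is 4 days after Oct 10; 4 mod 7 = 4, so Saturday + 4 = Wednesday.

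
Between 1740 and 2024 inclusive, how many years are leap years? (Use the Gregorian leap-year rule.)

Multiples of 4 in [1740,2024]: 72.
Of those, multiples of 100: 3 (not leap unless ÷400).
Multiples of 400: 1.
Leap years = 72 − 3 + 1 = 70.

70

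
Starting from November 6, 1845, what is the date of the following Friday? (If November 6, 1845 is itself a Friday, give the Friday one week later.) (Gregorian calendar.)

November 7, 1845

Nov 6, 1845 is a Thursday.
From Thursday to the next Friday is 1 day.
Nov 6, 1845 + 1 = Nov 7, 1845.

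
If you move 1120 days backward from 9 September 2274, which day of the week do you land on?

First find the weekday of Sep 9, 2274. Doomsday rule: the anchor day for the 2200s is Friday. For year 74: 74÷12 = 6 r 2, and 2÷4 = 0, so 6+2+0 = 8.
Friday + 8 ≡ Saturday — that's 2274's doomsday.
In September the doomsday date is Sep 5.
Sep 9 is 4 days after Sep 5; 4 mod 7 = 4, so Saturday + 4 = Wednesday.
1120 mod 7 = 0, so 1120 days before a Wednesday is Wednesday − 0 = Wednesday.

Wednesday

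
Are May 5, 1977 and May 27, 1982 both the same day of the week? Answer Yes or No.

Yes

From May 5, 1977 to May 27, 1982 is 1848 days.
1848 mod 7 = 0, so they are the same weekday.
(May 5, 1977 is a Thursday; May 27, 1982 is a Thursday.)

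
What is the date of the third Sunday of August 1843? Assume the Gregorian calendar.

August 20, 1843

August 1, 1843 is a Tuesday.
The first Sunday is therefore August 6 (5 days later).
The third Sunday is 6 + 2×7 = August 20.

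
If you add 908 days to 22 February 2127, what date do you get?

+365 (one year) → Feb 22, 2128 (543 left).
+366 (one year; includes Feb 29, 2128) → Feb 22, 2129 (177 left).
Feb has 28 days: +7 → Mar 1, 2129 (170 left).
Mar has 31 days: +31 → Apr 1, 2129 (139 left).
Apr has 30 days: +30 → May 1, 2129 (109 left).
May has 31 days: +31 → Jun 1, 2129 (78 left).
Jun has 30 days: +30 → Jul 1, 2129 (48 left).
Jul has 31 days: +31 → Aug 1, 2129 (17 left).
+17 → Aug 18, 2129.

August 18, 2129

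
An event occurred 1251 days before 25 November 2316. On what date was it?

June 23, 2313

−366 (one year; includes Feb 29, 2316) → Nov 25, 2315 (885 left).
−365 (one year) → Nov 25, 2314 (520 left).
−365 (one year) → Nov 25, 2313 (155 left).
−25 → Oct 31, 2313 (end of Oct, 31 days; 130 left).
−31 → Sep 30, 2313 (end of Sep, 30 days; 99 left).
−30 → Aug 31, 2313 (end of Aug, 31 days; 69 left).
−31 → Jul 31, 2313 (end of Jul, 31 days; 38 left).
−31 → Jun 30, 2313 (end of Jun, 30 days; 7 left).
−7 → Jun 23, 2313.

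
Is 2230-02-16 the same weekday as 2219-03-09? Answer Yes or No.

Yes

From Mar 9, 2219 to Feb 16, 2230 is 3997 days.
3997 mod 7 = 0, so they are the same weekday.
(Mar 9, 2219 is a Tuesday; Feb 16, 2230 is a Tuesday.)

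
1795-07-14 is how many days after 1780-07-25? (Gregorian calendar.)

Jul 25, 1780 → Jul 25, 1781: 365 days.
Jul 25, 1781 → Jul 25, 1782: 365 days.
Jul 25, 1782 → Jul 25, 1783: 365 days.
Jul 25, 1783 → Jul 25, 1784: 366 days (Feb 29, 1784 is in that span).
Jul 25, 1784 → Jul 25, 1785: 365 days.
Jul 25, 1785 → Jul 25, 1786: 365 days.
Jul 25, 1786 → Jul 25, 1787: 365 days.
Jul 25, 1787 → Jul 25, 1788: 366 days (Feb 29, 1788 is in that span).
Jul 25, 1788 → Jul 25, 1789: 365 days.
Jul 25, 1789 → Jul 25, 1790: 365 days.
Jul 25, 1790 → Jul 25, 1791: 365 days.
Jul 25, 1791 → Jul 25, 1792: 366 days (Feb 29, 1792 is in that span).
Jul 25, 1792 → Jul 25, 1793: 365 days.
Jul 25, 1793 → Jul 25, 1794: 365 days.
Jul 25, 1794 → Aug 25, 1794: 31 days (July has 31).
Aug 25, 1794 → Sep 25, 1794: 31 days (August has 31).
Sep 25, 1794 → Oct 25, 1794: 30 days (September has 30).
Oct 25, 1794 → Nov 25, 1794: 31 days (October has 31).
Nov 25, 1794 → Dec 25, 1794: 30 days (November has 30).
Dec 25, 1794 → Jan 25, 1795: 31 days (December has 31).
Jan 25, 1795 → Feb 25, 1795: 31 days (January has 31).
Feb 25, 1795 → Mar 25, 1795: 28 days (February has 28).
Mar 25, 1795 → Apr 25, 1795: 31 days (March has 31).
Apr 25, 1795 → May 25, 1795: 30 days (April has 30).
May 25, 1795 → Jun 25, 1795: 31 days (May has 31).
Jun 25, 1795 → Jul 14, 1795: 19 days.
Total: 5467 days.

5467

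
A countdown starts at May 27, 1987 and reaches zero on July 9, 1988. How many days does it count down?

May 27, 1987 → May 27, 1988: 366 days (Feb 29, 1988 is in that span).
May 27, 1988 → Jun 27, 1988: 31 days (May has 31).
Jun 27, 1988 → Jul 9, 1988: 12 days.
Total: 409 days.

409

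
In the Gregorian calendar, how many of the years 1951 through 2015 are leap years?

16

Multiples of 4 in [1951,2015]: 16.
Of those, multiples of 100: 1 (not leap unless ÷400).
Multiples of 400: 1.
Leap years = 16 − 1 + 1 = 16.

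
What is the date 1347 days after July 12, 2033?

+365 (one year) → Jul 12, 2034 (982 left).
+365 (one year) → Jul 12, 2035 (617 left).
+366 (one year; includes Feb 29, 2036) → Jul 12, 2036 (251 left).
Jul has 31 days: +20 → Aug 1, 2036 (231 left).
Aug has 31 days: +31 → Sep 1, 2036 (200 left).
Sep has 30 days: +30 → Oct 1, 2036 (170 left).
Oct has 31 days: +31 → Nov 1, 2036 (139 left).
Nov has 30 days: +30 → Dec 1, 2036 (109 left).
Dec has 31 days: +31 → Jan 1, 2037 (78 left).
Jan has 31 days: +31 → Feb 1, 2037 (47 left).
Feb has 28 days: +28 → Mar 1, 2037 (19 left).
+19 → Mar 20, 2037.

March 20, 2037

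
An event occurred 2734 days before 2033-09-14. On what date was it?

−365 (one year) → Sep 14, 2032 (2369 left).
−366 (one year; includes Feb 29, 2032) → Sep 14, 2031 (2003 left).
−365 (one year) → Sep 14, 2030 (1638 left).
−365 (one year) → Sep 14, 2029 (1273 left).
−365 (one year) → Sep 14, 2028 (908 left).
−366 (one year; includes Feb 29, 2028) → Sep 14, 2027 (542 left).
−365 (one year) → Sep 14, 2026 (177 left).
−14 → Aug 31, 2026 (end of Aug, 31 days; 163 left).
−31 → Jul 31, 2026 (end of Jul, 31 days; 132 left).
−31 → Jun 30, 2026 (end of Jun, 30 days; 101 left).
−30 → May 31, 2026 (end of May, 31 days; 71 left).
−31 → Apr 30, 2026 (end of Apr, 30 days; 40 left).
−30 → Mar 31, 2026 (end of Mar, 31 days; 10 left).
−10 → Mar 21, 2026.

March 21, 2026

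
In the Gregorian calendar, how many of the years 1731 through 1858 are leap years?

Multiples of 4 in [1731,1858]: 32.
Of those, multiples of 100: 1 (not leap unless ÷400).
Multiples of 400: 0.
Leap years = 32 − 1 + 0 = 31.

31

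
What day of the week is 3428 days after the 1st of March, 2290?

Thursday

First find the weekday of Mar 1, 2290. Doomsday rule: the anchor day for the 2200s is Friday. For year 90: 90÷12 = 7 r 6, and 6÷4 = 1, so 7+6+1 = 14.
Friday + 14 ≡ Friday — that's 2290's doomsday.
In March the doomsday date is Mar 14.
Mar 1 is 13 days before Mar 14; 13 mod 7 = 6, so Friday − 6 = Saturday.
3428 mod 7 = 5, so 3428 days after a Saturday is Saturday + 5 = Thursday.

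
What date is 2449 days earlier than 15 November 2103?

−365 (one year) → Nov 15, 2102 (2084 left).
−365 (one year) → Nov 15, 2101 (1719 left).
−365 (one year) → Nov 15, 2100 (1354 left).
−365 (one year) → Nov 15, 2099 (989 left).
−365 (one year) → Nov 15, 2098 (624 left).
−365 (one year) → Nov 15, 2097 (259 left).
−15 → Oct 31, 2097 (end of Oct, 31 days; 244 left).
−31 → Sep 30, 2097 (end of Sep, 30 days; 213 left).
−30 → Aug 31, 2097 (end of Aug, 31 days; 183 left).
−31 → Jul 31, 2097 (end of Jul, 31 days; 152 left).
−31 → Jun 30, 2097 (end of Jun, 30 days; 121 left).
−30 → May 31, 2097 (end of May, 31 days; 91 left).
−31 → Apr 30, 2097 (end of Apr, 30 days; 60 left).
−30 → Mar 31, 2097 (end of Mar, 31 days; 30 left).
−30 → Mar 1, 2097.

March 1, 2097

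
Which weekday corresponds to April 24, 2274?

Friday

Doomsday rule: the anchor day for the 2200s is Friday. For year 74: 74÷12 = 6 r 2, and 2÷4 = 0, so 6+2+0 = 8.
Friday + 8 ≡ Saturday — that's 2274's doomsday.
In April the doomsday date is Apr 4.
Apr 24 is 20 days after Apr 4; 20 mod 7 = 6, so Saturday + 6 = Friday.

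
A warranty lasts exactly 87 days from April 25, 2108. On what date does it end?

Apr has 30 days: +6 → May 1, 2108 (81 left).
May has 31 days: +31 → Jun 1, 2108 (50 left).
Jun has 30 days: +30 → Jul 1, 2108 (20 left).
+20 → Jul 21, 2108.

July 21, 2108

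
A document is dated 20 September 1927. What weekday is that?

Tuesday

January 1, 1927 is a Saturday.
Jan 1, 1927 → Feb 1, 1927: 31 days (January has 31).
Feb 1, 1927 → Mar 1, 1927: 28 days (February has 28).
Mar 1, 1927 → Apr 1, 1927: 31 days (March has 31).
Apr 1, 1927 → May 1, 1927: 30 days (April has 30).
May 1, 1927 → Jun 1, 1927: 31 days (May has 31).
Jun 1, 1927 → Jul 1, 1927: 30 days (June has 30).
Jul 1, 1927 → Aug 1, 1927: 31 days (July has 31).
Aug 1, 1927 → Sep 1, 1927: 31 days (August has 31).
Sep 1, 1927 → Sep 20, 1927: 19 days.
Total: 262 days.
262 mod 7 = 3, so Saturday + 3 = Tuesday.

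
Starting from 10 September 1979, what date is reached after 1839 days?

+366 (one year; includes Feb 29, 1980) → Sep 10, 1980 (1473 left).
+365 (one year) → Sep 10, 1981 (1108 left).
+365 (one year) → Sep 10, 1982 (743 left).
+365 (one year) → Sep 10, 1983 (378 left).
Sep has 30 days: +21 → Oct 1, 1983 (357 left).
Oct has 31 days: +31 → Nov 1, 1983 (326 left).
Nov has 30 days: +30 → Dec 1, 1983 (296 left).
Dec has 31 days: +31 → Jan 1, 1984 (265 left).
Jan has 31 days: +31 → Feb 1, 1984 (234 left).
Feb has 29 days: +29 → Mar 1, 1984 (205 left).
Mar has 31 days: +31 → Apr 1, 1984 (174 left).
Apr has 30 days: +30 → May 1, 1984 (144 left).
May has 31 days: +31 → Jun 1, 1984 (113 left).
Jun has 30 days: +30 → Jul 1, 1984 (83 left).
Jul has 31 days: +31 → Aug 1, 1984 (52 left).
Aug has 31 days: +31 → Sep 1, 1984 (21 left).
+21 → Sep 22, 1984.

September 22, 1984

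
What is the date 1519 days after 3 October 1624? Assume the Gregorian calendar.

+365 (one year) → Oct 3, 1625 (1154 left).
+365 (one year) → Oct 3, 1626 (789 left).
+365 (one year) → Oct 3, 1627 (424 left).
+366 (one year; includes Feb 29, 1628) → Oct 3, 1628 (58 left).
Oct has 31 days: +29 → Nov 1, 1628 (29 left).
+29 → Nov 30, 1628.

November 30, 1628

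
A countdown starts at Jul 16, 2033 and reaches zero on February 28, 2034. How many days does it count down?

Jul 16, 2033 → Aug 16, 2033: 31 days (July has 31).
Aug 16, 2033 → Sep 16, 2033: 31 days (August has 31).
Sep 16, 2033 → Oct 16, 2033: 30 days (September has 30).
Oct 16, 2033 → Nov 16, 2033: 31 days (October has 31).
Nov 16, 2033 → Dec 16, 2033: 30 days (November has 30).
Dec 16, 2033 → Jan 16, 2034: 31 days (December has 31).
Jan 16, 2034 → Feb 16, 2034: 31 days (January has 31).
Feb 16, 2034 → Feb 28, 2034: 12 days.
Total: 227 days.

227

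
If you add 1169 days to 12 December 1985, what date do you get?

+365 (one year) → Dec 12, 1986 (804 left).
+365 (one year) → Dec 12, 1987 (439 left).
+366 (one year; includes Feb 29, 1988) → Dec 12, 1988 (73 left).
Dec has 31 days: +20 → Jan 1, 1989 (53 left).
Jan has 31 days: +31 → Feb 1, 1989 (22 left).
+22 → Feb 23, 1989.

February 23, 1989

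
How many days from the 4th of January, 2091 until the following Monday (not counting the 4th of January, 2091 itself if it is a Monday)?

Jan 4, 2091 is a Thursday.
From Thursday to the next Monday is 4 days.

4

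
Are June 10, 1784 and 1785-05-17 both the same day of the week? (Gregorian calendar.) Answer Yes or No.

No

From Jun 10, 1784 to May 17, 1785 is 341 days.
341 mod 7 = 5, so they are different weekdays.
(Jun 10, 1784 is a Thursday; May 17, 1785 is a Tuesday.)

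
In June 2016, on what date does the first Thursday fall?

June 2, 2016

June 1, 2016 is a Wednesday.
The first Thursday is therefore June 2 (1 days later).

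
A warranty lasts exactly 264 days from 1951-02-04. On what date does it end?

Feb has 28 days: +25 → Mar 1, 1951 (239 left).
Mar has 31 days: +31 → Apr 1, 1951 (208 left).
Apr has 30 days: +30 → May 1, 1951 (178 left).
May has 31 days: +31 → Jun 1, 1951 (147 left).
Jun has 30 days: +30 → Jul 1, 1951 (117 left).
Jul has 31 days: +31 → Aug 1, 1951 (86 left).
Aug has 31 days: +31 → Sep 1, 1951 (55 left).
Sep has 30 days: +30 → Oct 1, 1951 (25 left).
+25 → Oct 26, 1951.

October 26, 1951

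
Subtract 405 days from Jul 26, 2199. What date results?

−365 (one year) → Jul 26, 2198 (40 left).
−26 → Jun 30, 2198 (end of Jun, 30 days; 14 left).
−14 → Jun 16, 2198.

June 16, 2198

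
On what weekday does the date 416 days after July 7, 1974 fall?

Wednesday

First find the weekday of Jul 7, 1974. Doomsday rule: the anchor day for the 1900s is Wednesday. For year 74: 74÷12 = 6 r 2, and 2÷4 = 0, so 6+2+0 = 8.
Wednesday + 8 ≡ Thursday — that's 1974's doomsday.
In July the doomsday date is Jul 11.
Jul 7 is 4 days before Jul 11; 4 mod 7 = 4, so Thursday − 4 = Sunday.
416 mod 7 = 3, so 416 days after a Sunday is Sunday + 3 = Wednesday.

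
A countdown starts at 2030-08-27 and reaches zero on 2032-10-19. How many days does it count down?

784

Aug 27, 2030 → Aug 27, 2031: 365 days.
Aug 27, 2031 → Aug 27, 2032: 366 days (Feb 29, 2032 is in that span).
Aug 27, 2032 → Sep 27, 2032: 31 days (August has 31).
Sep 27, 2032 → Oct 19, 2032: 22 days.
Total: 784 days.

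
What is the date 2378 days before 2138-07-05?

December 31, 2131

−365 (one year) → Jul 5, 2137 (2013 left).
−365 (one year) → Jul 5, 2136 (1648 left).
−366 (one year; includes Feb 29, 2136) → Jul 5, 2135 (1282 left).
−365 (one year) → Jul 5, 2134 (917 left).
−365 (one year) → Jul 5, 2133 (552 left).
−365 (one year) → Jul 5, 2132 (187 left).
−5 → Jun 30, 2132 (end of Jun, 30 days; 182 left).
−30 → May 31, 2132 (end of May, 31 days; 152 left).
−31 → Apr 30, 2132 (end of Apr, 30 days; 121 left).
−30 → Mar 31, 2132 (end of Mar, 31 days; 91 left).
−31 → Feb 29, 2132 (end of Feb, 29 days; 60 left).
−29 → Jan 31, 2132 (end of Jan, 31 days; 31 left).
−31 → Dec 31, 2131 (end of Dec, 31 days; 0 left).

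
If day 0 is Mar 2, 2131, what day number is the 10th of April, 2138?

2596

Mar 2, 2131 → Mar 2, 2132: 366 days (Feb 29, 2132 is in that span).
Mar 2, 2132 → Mar 2, 2133: 365 days.
Mar 2, 2133 → Mar 2, 2134: 365 days.
Mar 2, 2134 → Mar 2, 2135: 365 days.
Mar 2, 2135 → Mar 2, 2136: 366 days (Feb 29, 2136 is in that span).
Mar 2, 2136 → Mar 2, 2137: 365 days.
Mar 2, 2137 → Mar 2, 2138: 365 days.
Mar 2, 2138 → Apr 2, 2138: 31 days (March has 31).
Apr 2, 2138 → Apr 10, 2138: 8 days.
Total: 2596 days.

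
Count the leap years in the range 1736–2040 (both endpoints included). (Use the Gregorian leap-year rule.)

Multiples of 4 in [1736,2040]: 77.
Of those, multiples of 100: 3 (not leap unless ÷400).
Multiples of 400: 1.
Leap years = 77 − 3 + 1 = 75.

75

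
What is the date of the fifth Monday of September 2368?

September 30, 2368

September 1, 2368 is a Sunday.
The first Monday is therefore September 2 (1 days later).
The fifth Monday is 2 + 4×7 = September 30.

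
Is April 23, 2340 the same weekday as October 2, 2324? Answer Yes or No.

From Oct 2, 2324 to Apr 23, 2340 is 5682 days.
5682 mod 7 = 5, so they are different weekdays.
(Oct 2, 2324 is a Thursday; Apr 23, 2340 is a Tuesday.)

No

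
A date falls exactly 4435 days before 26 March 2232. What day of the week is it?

First find the weekday of Mar 26, 2232. Doomsday rule: the anchor day for the 2200s is Friday. For year 32: 32÷12 = 2 r 8, and 8÷4 = 2, so 2+8+2 = 12.
Friday + 12 ≡ Wednesday — that's 2232's doomsday.
In March the doomsday date is Mar 14.
Mar 26 is 12 days after Mar 14; 12 mod 7 = 5, so Wednesday + 5 = Monday.
4435 mod 7 = 4, so 4435 days before a Monday is Monday − 4 = Thursday.

Thursday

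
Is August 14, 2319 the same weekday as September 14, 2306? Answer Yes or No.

From Sep 14, 2306 to Aug 14, 2319 is 4717 days.
4717 mod 7 = 6, so they are different weekdays.
(Sep 14, 2306 is a Friday; Aug 14, 2319 is a Thursday.)

No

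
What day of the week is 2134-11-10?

Doomsday rule: the anchor day for the 2100s is Sunday. For year 34: 34÷12 = 2 r 10, and 10÷4 = 2, so 2+10+2 = 14.
Sunday + 14 ≡ Sunday — that's 2134's doomsday.
In November the doomsday date is Nov 7.
Nov 10 is 3 days after Nov 7; 3 mod 7 = 3, so Sunday + 3 = Wednesday.

Wednesday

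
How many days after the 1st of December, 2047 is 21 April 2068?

Dec 1, 2047 → Dec 1, 2048: 366 days (Feb 29, 2048 is in that span).
Dec 1, 2048 → Dec 1, 2049: 365 days.
Dec 1, 2049 → Dec 1, 2050: 365 days.
Dec 1, 2050 → Dec 1, 2051: 365 days.
Dec 1, 2051 → Dec 1, 2052: 366 days (Feb 29, 2052 is in that span).
Dec 1, 2052 → Dec 1, 2053: 365 days.
Dec 1, 2053 → Dec 1, 2054: 365 days.
Dec 1, 2054 → Dec 1, 2055: 365 days.
Dec 1, 2055 → Dec 1, 2056: 366 days (Feb 29, 2056 is in that span).
Dec 1, 2056 → Dec 1, 2057: 365 days.
Dec 1, 2057 → Dec 1, 2058: 365 days.
Dec 1, 2058 → Dec 1, 2059: 365 days.
Dec 1, 2059 → Dec 1, 2060: 366 days (Feb 29, 2060 is in that span).
Dec 1, 2060 → Dec 1, 2061: 365 days.
Dec 1, 2061 → Dec 1, 2062: 365 days.
Dec 1, 2062 → Dec 1, 2063: 365 days.
Dec 1, 2063 → Dec 1, 2064: 366 days (Feb 29, 2064 is in that span).
Dec 1, 2064 → Dec 1, 2065: 365 days.
Dec 1, 2065 → Dec 1, 2066: 365 days.
Dec 1, 2066 → Dec 1, 2067: 365 days.
Dec 1, 2067 → Jan 1, 2068: 31 days (December has 31).
Jan 1, 2068 → Feb 1, 2068: 31 days (January has 31).
Feb 1, 2068 → Mar 1, 2068: 29 days (February has 29).
Mar 1, 2068 → Apr 1, 2068: 31 days (March has 31).
Apr 1, 2068 → Apr 21, 2068: 20 days.
Total: 7447 days.

7447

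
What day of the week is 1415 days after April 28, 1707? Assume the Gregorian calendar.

First find the weekday of Apr 28, 1707. Doomsday rule: the anchor day for the 1700s is Sunday. For year 07: 7÷12 = 0 r 7, and 7÷4 = 1, so 0+7+1 = 8.
Sunday + 8 ≡ Monday — that's 1707's doomsday.
In April the doomsday date is Apr 4.
Apr 28 is 24 days after Apr 4; 24 mod 7 = 3, so Monday + 3 = Thursday.
1415 mod 7 = 1, so 1415 days after a Thursday is Thursday + 1 = Friday.

Friday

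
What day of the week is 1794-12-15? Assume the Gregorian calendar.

Monday

Doomsday rule: the anchor day for the 1700s is Sunday. For year 94: 94÷12 = 7 r 10, and 10÷4 = 2, so 7+10+2 = 19.
Sunday + 19 ≡ Friday — that's 1794's doomsday.
In December the doomsday date is Dec 12.
Dec 15 is 3 days after Dec 12; 3 mod 7 = 3, so Friday + 3 = Monday.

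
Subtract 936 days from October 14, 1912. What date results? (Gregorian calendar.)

−366 (one year; includes Feb 29, 1912) → Oct 14, 1911 (570 left).
−365 (one year) → Oct 14, 1910 (205 left).
−14 → Sep 30, 1910 (end of Sep, 30 days; 191 left).
−30 → Aug 31, 1910 (end of Aug, 31 days; 161 left).
−31 → Jul 31, 1910 (end of Jul, 31 days; 130 left).
−31 → Jun 30, 1910 (end of Jun, 30 days; 99 left).
−30 → May 31, 1910 (end of May, 31 days; 69 left).
−31 → Apr 30, 1910 (end of Apr, 30 days; 38 left).
−30 → Mar 31, 1910 (end of Mar, 31 days; 8 left).
−8 → Mar 23, 1910.

March 23, 1910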